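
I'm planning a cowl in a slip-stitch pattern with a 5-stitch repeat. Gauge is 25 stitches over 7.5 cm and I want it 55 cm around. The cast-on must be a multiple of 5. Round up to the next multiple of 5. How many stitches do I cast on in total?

25 / 7.5 = 3.333 sts per cm.
55 × 3.333 = 183.33 sts.
Next multiple of 5: 185.

185 stitches.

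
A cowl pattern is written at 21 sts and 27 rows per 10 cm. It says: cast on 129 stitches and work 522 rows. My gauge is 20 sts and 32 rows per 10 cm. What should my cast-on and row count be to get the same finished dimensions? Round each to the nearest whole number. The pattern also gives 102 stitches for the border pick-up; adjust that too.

Stitches: 129 × 20/21 = 122.86 → 123.
Rows: 522 × 32/27 = 618.67 → 619.
border pick-up: 102 × 20/21 = 97.14 → 97.

Cast on 123 stitches; work 619 rows; border pick-up 97 stitches.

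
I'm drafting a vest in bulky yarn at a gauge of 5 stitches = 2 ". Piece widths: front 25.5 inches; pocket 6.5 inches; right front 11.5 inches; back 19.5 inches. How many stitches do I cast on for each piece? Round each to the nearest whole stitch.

Rate = 5/2 = 2.5 sts per in.
front: 25.5 × 2.5 = 63.75 → 64.
pocket: 6.5 × 2.5 = 16.25 → 16.
right front: 11.5 × 2.5 = 28.75 → 29.
back: 19.5 × 2.5 = 48.75 → 49.

front 64; pocket 16; right front 29; back 49.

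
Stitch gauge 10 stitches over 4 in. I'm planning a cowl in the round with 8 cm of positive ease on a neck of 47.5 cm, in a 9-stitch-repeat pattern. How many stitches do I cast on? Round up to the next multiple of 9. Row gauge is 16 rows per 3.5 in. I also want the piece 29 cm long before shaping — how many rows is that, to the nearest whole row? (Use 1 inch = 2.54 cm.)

Cast on 63 stitches; work 52 rows.

Finished = 47.5 + 8 = 55.5 cm.
55.5 cm × 1/2.54 = 21.85 inches.
10/4 = 2.5 sts per in; 21.85 × 2.5 = 54.63 sts.
Next multiple of 9 → 63.
29 cm = 11.42 inches; × 4.571 = 52.19 → 52 rows.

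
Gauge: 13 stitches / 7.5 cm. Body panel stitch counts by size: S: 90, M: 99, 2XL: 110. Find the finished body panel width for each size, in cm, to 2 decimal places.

13/7.5 = 1.733 sts per cm.
S: 90 / 1.733 = 51.923 → 51.92 cm.
M: 99 / 1.733 = 57.115 → 57.12 cm.
2XL: 110 / 1.733 = 63.462 → 63.46 cm.

S 51.92 cm; M 57.12 cm; 2XL 63.46 cm.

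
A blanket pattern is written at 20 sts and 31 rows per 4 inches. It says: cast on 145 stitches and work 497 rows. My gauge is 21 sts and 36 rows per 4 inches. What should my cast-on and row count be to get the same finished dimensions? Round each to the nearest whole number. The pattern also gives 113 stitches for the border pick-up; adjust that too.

Stitches: 145 × 21/20 = 152.25 → 152.
Rows: 497 × 36/31 = 577.16 → 577.
border pick-up: 113 × 21/20 = 118.65 → 119.

Cast on 152 stitches; work 577 rows; border pick-up 119 stitches.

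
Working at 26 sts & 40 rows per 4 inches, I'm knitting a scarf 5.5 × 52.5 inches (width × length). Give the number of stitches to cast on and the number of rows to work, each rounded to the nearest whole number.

Stitch gauge = 26/4 = 6.5 sts/in; 5.5 × 6.5 = 35.75 → 36 sts.
Row gauge = 40/4 = 10 rows/in; 52.5 × 10 = 525.00 → 525 rows.

Cast on 36 stitches and work 525 rows.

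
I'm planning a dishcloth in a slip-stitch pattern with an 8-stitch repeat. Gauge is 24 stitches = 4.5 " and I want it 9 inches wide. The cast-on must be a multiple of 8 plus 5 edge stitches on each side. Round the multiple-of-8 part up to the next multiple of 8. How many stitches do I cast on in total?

24 / 4.5 = 5.333 sts per inch.
9 × 5.333 = 48.00 sts.
Less 10 edge sts → 38.00 for the repeat.
Next multiple of 8: 40.
Add back 10 edge sts → 50.

CO 50 sts.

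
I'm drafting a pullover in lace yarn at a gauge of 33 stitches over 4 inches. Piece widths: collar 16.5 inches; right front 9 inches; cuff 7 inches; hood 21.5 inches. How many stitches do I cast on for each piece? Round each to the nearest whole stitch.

collar 136; right front 74; cuff 58; hood 177.

Rate = 33/4 = 8.25 sts per in.
collar: 16.5 × 8.25 = 136.12 → 136.
right front: 9 × 8.25 = 74.25 → 74.
cuff: 7 × 8.25 = 57.75 → 58.
hood: 21.5 × 8.25 = 177.38 → 177.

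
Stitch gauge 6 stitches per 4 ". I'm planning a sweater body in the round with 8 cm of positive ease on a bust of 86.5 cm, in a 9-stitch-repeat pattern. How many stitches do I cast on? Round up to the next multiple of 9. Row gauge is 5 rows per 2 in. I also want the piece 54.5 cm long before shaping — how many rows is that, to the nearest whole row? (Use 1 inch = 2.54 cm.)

Finished = 86.5 + 8 = 94.5 cm.
94.5 cm × 1/2.54 = 37.20 inches.
6/4 = 1.5 sts per in; 37.20 × 1.5 = 55.81 sts.
Next multiple of 9 → 63.
54.5 cm = 21.46 inches; × 2.5 = 53.64 → 54 rows.

Cast on 63 stitches; work 54 rows.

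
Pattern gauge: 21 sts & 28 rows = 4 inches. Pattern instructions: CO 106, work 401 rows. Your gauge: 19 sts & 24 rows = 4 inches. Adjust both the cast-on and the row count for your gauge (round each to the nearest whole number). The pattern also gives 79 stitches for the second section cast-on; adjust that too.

Stitches: 106 × 19/21 = 95.90 → 96.
Rows: 401 × 24/28 = 343.71 → 344.
second section cast-on: 79 × 19/21 = 71.48 → 71.

Cast on 96 stitches; work 344 rows; second section cast-on 71 stitches.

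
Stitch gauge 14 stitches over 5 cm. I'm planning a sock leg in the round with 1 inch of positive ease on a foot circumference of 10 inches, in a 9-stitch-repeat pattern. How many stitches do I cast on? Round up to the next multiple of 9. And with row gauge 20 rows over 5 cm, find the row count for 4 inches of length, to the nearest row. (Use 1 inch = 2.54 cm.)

Cast on 81 stitches; work 41 rows.

Finished = 10 + 1 = 11 inches.
11 inches × 2.54 = 27.94 cm.
14/5 = 2.8 sts per cm; 27.94 × 2.8 = 78.23 sts.
Next multiple of 9 → 81.
4 inches = 10.16 cm; × 4 = 40.64 → 41 rows.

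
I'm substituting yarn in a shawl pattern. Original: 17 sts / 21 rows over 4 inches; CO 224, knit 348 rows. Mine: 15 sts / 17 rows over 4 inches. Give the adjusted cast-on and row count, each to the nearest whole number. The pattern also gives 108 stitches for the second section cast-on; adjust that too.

Cast on 198 stitches; work 282 rows; second section cast-on 95 stitches.

Stitches: 224 × 15/17 = 197.65 → 198.
Rows: 348 × 17/21 = 281.71 → 282.
second section cast-on: 108 × 15/17 = 95.29 → 95.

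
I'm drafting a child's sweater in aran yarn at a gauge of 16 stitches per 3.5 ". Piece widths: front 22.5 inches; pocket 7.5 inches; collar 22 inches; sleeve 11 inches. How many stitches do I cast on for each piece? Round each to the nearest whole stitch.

front 103; pocket 34; collar 101; sleeve 50.

Rate = 16/3.5 = 4.571 sts per in.
front: 22.5 × 4.571 = 102.86 → 103.
pocket: 7.5 × 4.571 = 34.29 → 34.
collar: 22 × 4.571 = 100.57 → 101.
sleeve: 11 × 4.571 = 50.29 → 50.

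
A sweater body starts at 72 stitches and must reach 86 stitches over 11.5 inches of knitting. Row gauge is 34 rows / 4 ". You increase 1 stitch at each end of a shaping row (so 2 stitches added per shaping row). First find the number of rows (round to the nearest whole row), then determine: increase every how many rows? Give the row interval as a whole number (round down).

Rows = 11.5 × 8.5 = 97.8 → 98 rows.
Stitches to add: 14 → 7 shaping rows (at 2 st each).
98 / 7 = 14.00 → every 14 rows.

Increase every 14th row.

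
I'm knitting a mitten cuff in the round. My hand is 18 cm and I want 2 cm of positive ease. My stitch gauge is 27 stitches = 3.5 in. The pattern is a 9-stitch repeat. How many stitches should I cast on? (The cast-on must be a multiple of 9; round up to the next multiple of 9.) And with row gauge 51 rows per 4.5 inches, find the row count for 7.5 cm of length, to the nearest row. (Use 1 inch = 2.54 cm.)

Finished = 18 + 2 = 20 cm.
20 cm × 1/2.54 = 7.87 inches.
27/3.5 = 7.714 sts per in; 7.87 × 7.714 = 60.74 sts.
Next multiple of 9 → 63.
7.5 cm = 2.95 inches; × 11.333 = 33.46 → 33 rows.

Cast on 63 stitches; work 33 rows.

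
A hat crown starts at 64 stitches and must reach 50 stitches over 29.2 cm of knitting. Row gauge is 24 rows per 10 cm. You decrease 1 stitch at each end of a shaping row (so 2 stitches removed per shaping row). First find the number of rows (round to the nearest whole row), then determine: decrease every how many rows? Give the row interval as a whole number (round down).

Decrease every 10th row.

Rows = 29.2 × 2.4 = 70.1 → 70 rows.
Stitches to remove: 14 → 7 shaping rows (at 2 st each).
70 / 7 = 10.00 → every 10 rows.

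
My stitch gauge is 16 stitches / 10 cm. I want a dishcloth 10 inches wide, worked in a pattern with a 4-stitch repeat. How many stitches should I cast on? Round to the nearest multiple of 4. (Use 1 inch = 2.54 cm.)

10 in = 10 × 2.54 = 25.40 cm.
16 / 10 = 1.6 sts/cm.
25.40 × 1.6 = 40.64 sts.
→ 40.

Cast on 40 stitches.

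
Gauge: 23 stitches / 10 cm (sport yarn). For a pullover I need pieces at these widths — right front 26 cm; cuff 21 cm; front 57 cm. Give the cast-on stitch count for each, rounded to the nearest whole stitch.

Rate = 23/10 = 2.3 sts per cm.
right front: 26 × 2.3 = 59.80 → 60.
cuff: 21 × 2.3 = 48.30 → 48.
front: 57 × 2.3 = 131.10 → 131.

right front 60; cuff 48; front 131.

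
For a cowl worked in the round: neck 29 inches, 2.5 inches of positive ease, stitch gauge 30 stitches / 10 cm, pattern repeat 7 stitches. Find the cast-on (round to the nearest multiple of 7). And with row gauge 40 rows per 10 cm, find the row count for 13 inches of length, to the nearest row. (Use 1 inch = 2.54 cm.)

Cast on 238 stitches; work 132 rows.

Finished = 29 + 2.5 = 31.5 inches.
31.5 inches × 2.54 = 80.01 cm.
30/10 = 3 sts per cm; 80.01 × 3 = 240.03 sts.
Nearest multiple of 7 → 238.
13 inches = 33.02 cm; × 4 = 132.08 → 132 rows.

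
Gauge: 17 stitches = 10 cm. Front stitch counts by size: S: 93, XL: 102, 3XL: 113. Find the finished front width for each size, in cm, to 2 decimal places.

17/10 = 1.7 sts per cm.
S: 93 / 1.7 = 54.706 → 54.71 cm.
XL: 102 / 1.7 = 60.000 → 60.00 cm.
3XL: 113 / 1.7 = 66.471 → 66.47 cm.

S 54.71 cm; XL 60.00 cm; 3XL 66.47 cm.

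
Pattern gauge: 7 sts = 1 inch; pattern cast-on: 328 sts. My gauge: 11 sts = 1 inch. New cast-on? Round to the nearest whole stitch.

CO 515 sts.

Scale factor = 11 / 7 = 1.571.
328 × 11 / 7 = 515.43 sts.
→ 515 sts.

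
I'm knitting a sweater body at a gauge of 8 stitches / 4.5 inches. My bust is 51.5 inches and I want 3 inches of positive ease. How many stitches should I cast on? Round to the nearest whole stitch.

Finished = 51.5 + 3 = 54.5 in.
8 / 4.5 = 1.778 sts per inch.
54.50 × 1.778 = 96.89 sts.
→ 97 sts.

Cast on 97 stitches.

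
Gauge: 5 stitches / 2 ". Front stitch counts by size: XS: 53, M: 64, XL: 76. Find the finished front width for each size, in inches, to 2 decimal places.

XS 21.20 inches; M 25.60 inches; XL 30.40 inches.

5/2 = 2.5 sts per in.
XS: 53 / 2.5 = 21.200 → 21.20 in.
M: 64 / 2.5 = 25.600 → 25.60 in.
XL: 76 / 2.5 = 30.400 → 30.40 in.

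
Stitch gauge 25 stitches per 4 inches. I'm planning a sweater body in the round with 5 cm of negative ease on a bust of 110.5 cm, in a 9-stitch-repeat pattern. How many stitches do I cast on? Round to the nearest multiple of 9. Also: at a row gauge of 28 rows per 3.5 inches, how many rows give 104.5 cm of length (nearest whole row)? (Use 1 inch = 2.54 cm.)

Cast on 261 stitches; work 329 rows.

Finished = 110.5 − 5 = 105.5 cm.
105.5 cm × 1/2.54 = 41.54 inches.
25/4 = 6.25 sts per in; 41.54 × 6.25 = 259.60 sts.
Nearest multiple of 9 → 261.
104.5 cm = 41.14 inches; × 8 = 329.13 → 329 rows.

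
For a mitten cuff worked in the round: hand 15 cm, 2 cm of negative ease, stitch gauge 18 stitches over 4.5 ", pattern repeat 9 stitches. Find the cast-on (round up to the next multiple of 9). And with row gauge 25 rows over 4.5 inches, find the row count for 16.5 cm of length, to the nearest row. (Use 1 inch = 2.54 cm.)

Finished = 15 − 2 = 13 cm.
13 cm × 1/2.54 = 5.12 inches.
18/4.5 = 4 sts per in; 5.12 × 4 = 20.47 sts.
Next multiple of 9 → 27.
16.5 cm = 6.50 inches; × 5.556 = 36.09 → 36 rows.

Cast on 27 stitches; work 36 rows.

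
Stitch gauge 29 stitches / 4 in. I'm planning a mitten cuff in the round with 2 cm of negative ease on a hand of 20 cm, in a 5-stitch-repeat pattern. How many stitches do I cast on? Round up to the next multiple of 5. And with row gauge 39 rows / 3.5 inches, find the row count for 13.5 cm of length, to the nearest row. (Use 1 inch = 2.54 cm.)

Finished = 20 − 2 = 18 cm.
18 cm × 1/2.54 = 7.09 inches.
29/4 = 7.25 sts per in; 7.09 × 7.25 = 51.38 sts.
Next multiple of 5 → 55.
13.5 cm = 5.31 inches; × 11.143 = 59.22 → 59 rows.

Cast on 55 stitches; work 59 rows.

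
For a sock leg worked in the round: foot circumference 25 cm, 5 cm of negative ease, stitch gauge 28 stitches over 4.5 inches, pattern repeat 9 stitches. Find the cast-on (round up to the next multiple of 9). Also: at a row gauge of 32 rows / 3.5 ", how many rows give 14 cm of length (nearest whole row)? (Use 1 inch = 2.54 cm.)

Cast on 54 stitches; work 50 rows.

Finished = 25 − 5 = 20 cm.
20 cm × 1/2.54 = 7.87 inches.
28/4.5 = 6.222 sts per in; 7.87 × 6.222 = 48.99 sts.
Next multiple of 9 → 54.
14 cm = 5.51 inches; × 9.143 = 50.39 → 50 rows.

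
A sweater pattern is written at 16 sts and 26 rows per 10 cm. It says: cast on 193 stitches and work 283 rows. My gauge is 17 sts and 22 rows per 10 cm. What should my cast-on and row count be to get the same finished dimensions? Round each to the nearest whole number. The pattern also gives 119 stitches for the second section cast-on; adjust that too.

Stitches: 193 × 17/16 = 205.06 → 205.
Rows: 283 × 22/26 = 239.46 → 239.
second section cast-on: 119 × 17/16 = 126.44 → 126.

Cast on 205 stitches; work 239 rows; second section cast-on 126 stitches.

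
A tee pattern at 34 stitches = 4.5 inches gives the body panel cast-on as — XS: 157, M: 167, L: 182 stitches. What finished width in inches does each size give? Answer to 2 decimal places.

XS 20.78 inches; M 22.10 inches; L 24.09 inches.

34/4.5 = 7.556 sts per in.
XS: 157 / 7.556 = 20.779 → 20.78 in.
M: 167 / 7.556 = 22.103 → 22.10 in.
L: 182 / 7.556 = 24.088 → 24.09 in.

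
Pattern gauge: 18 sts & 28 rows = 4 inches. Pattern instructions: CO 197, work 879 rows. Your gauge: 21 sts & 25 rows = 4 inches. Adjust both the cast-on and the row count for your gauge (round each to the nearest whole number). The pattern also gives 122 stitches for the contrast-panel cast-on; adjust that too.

Cast on 230 stitches; work 785 rows; contrast-panel cast-on 142 stitches.

Stitches: 197 × 21/18 = 229.83 → 230.
Rows: 879 × 25/28 = 784.82 → 785.
contrast-panel cast-on: 122 × 21/18 = 142.33 → 142.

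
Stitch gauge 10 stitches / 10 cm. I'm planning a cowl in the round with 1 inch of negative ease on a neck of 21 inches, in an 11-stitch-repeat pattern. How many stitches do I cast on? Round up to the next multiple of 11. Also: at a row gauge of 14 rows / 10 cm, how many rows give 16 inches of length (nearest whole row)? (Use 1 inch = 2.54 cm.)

Cast on 55 stitches; work 57 rows.

Finished = 21 − 1 = 20 inches.
20 inches × 2.54 = 50.80 cm.
10/10 = 1 sts per cm; 50.80 × 1 = 50.80 sts.
Next multiple of 11 → 55.
16 inches = 40.64 cm; × 1.4 = 56.90 → 57 rows.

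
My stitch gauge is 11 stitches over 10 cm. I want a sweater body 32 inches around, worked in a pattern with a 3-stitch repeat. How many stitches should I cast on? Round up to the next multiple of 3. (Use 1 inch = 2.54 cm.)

32 in = 32 × 2.54 = 81.28 cm.
11 / 10 = 1.1 sts/cm.
81.28 × 1.1 = 89.41 sts.
→ 90.

CO 90 sts.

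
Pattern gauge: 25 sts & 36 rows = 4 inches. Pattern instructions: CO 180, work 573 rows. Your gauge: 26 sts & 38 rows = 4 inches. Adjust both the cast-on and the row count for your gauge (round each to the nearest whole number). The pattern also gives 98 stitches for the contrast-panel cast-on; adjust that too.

Cast on 187 stitches; work 605 rows; contrast-panel cast-on 102 stitches.

Stitches: 180 × 26/25 = 187.20 → 187.
Rows: 573 × 38/36 = 604.83 → 605.
contrast-panel cast-on: 98 × 26/25 = 101.92 → 102.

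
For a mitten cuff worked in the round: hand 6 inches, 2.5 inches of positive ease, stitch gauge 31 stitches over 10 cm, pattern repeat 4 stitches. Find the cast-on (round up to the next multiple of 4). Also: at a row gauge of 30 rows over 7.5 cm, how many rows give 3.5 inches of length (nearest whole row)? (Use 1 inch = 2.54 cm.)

Cast on 68 stitches; work 36 rows.

Finished = 6 + 2.5 = 8.5 inches.
8.5 inches × 2.54 = 21.59 cm.
31/10 = 3.1 sts per cm; 21.59 × 3.1 = 66.93 sts.
Next multiple of 4 → 68.
3.5 inches = 8.89 cm; × 4 = 35.56 → 36 rows.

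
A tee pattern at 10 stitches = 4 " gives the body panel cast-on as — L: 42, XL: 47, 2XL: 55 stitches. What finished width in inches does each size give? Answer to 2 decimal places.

10/4 = 2.5 sts per in.
L: 42 / 2.5 = 16.800 → 16.80 in.
XL: 47 / 2.5 = 18.800 → 18.80 in.
2XL: 55 / 2.5 = 22.000 → 22.00 in.

L 16.80 inches; XL 18.80 inches; 2XL 22.00 inches.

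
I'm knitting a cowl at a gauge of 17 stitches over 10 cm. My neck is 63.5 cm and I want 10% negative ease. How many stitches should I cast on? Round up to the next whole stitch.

Finished = 63.5 × 0.90 = 57.15 cm.
17 / 10 = 1.7 sts per cm.
57.15 × 1.7 = 97.16 sts.
→ 98 sts.

CO 98 sts.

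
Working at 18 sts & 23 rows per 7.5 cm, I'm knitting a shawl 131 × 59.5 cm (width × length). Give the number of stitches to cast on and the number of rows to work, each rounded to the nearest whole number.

Cast on 314 stitches and work 182 rows.

Stitch gauge = 18/7.5 = 2.4 sts/cm; 131 × 2.4 = 314.40 → 314 sts.
Row gauge = 23/7.5 = 3.067 rows/cm; 59.5 × 3.067 = 182.47 → 182 rows.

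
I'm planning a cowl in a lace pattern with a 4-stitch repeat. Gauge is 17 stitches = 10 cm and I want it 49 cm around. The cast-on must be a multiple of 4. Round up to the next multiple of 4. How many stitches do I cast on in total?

84 stitches.

17 / 10 = 1.7 sts per cm.
49 × 1.7 = 83.30 sts.
Next multiple of 4: 84.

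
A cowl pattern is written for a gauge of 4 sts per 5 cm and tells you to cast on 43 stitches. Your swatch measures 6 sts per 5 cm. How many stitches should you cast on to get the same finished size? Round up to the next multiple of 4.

Scale factor = 6 / 4 = 1.500.
43 × 6 / 4 = 64.50 sts.
→ 68 sts.

CO 68 sts.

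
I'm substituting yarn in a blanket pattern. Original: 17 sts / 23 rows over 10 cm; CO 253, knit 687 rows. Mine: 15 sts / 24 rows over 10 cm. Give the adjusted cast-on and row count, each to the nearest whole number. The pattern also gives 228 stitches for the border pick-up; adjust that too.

Cast on 223 stitches; work 717 rows; border pick-up 201 stitches.

Stitches: 253 × 15/17 = 223.24 → 223.
Rows: 687 × 24/23 = 716.87 → 717.
border pick-up: 228 × 15/17 = 201.18 → 201.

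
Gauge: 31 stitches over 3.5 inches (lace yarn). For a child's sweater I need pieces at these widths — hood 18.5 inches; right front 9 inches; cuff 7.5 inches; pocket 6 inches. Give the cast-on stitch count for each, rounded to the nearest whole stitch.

hood 164; right front 80; cuff 66; pocket 53.

Rate = 31/3.5 = 8.857 sts per in.
hood: 18.5 × 8.857 = 163.86 → 164.
right front: 9 × 8.857 = 79.71 → 80.
cuff: 7.5 × 8.857 = 66.43 → 66.
pocket: 6 × 8.857 = 53.14 → 53.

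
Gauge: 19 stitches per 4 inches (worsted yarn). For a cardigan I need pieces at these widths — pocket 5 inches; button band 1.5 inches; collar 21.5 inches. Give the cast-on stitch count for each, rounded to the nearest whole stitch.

Rate = 19/4 = 4.75 sts per in.
pocket: 5 × 4.75 = 23.75 → 24.
button band: 1.5 × 4.75 = 7.12 → 7.
collar: 21.5 × 4.75 = 102.12 → 102.

pocket 24; button band 7; collar 102.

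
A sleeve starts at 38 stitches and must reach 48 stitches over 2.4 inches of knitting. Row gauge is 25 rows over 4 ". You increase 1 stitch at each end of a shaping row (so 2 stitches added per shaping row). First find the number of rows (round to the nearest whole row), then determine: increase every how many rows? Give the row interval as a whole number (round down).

Rows = 2.4 × 6.25 = 15.0 → 15 rows.
Stitches to add: 10 → 5 shaping rows (at 2 st each).
15 / 5 = 3.00 → every 3 rows.

Increase every 3rd row.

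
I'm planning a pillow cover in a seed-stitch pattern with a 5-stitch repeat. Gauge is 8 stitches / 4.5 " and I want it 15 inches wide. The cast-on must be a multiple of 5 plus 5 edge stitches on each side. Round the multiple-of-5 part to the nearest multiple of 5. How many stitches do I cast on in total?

25 stitches.

8 / 4.5 = 1.778 sts per inch.
15 × 1.778 = 26.67 sts.
Less 10 edge sts → 16.67 for the repeat.
Nearest multiple of 5: 15.
Add back 10 edge sts → 25.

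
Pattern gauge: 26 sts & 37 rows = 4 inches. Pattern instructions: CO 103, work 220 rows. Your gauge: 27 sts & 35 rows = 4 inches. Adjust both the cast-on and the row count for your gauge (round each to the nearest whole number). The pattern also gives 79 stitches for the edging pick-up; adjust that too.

Cast on 107 stitches; work 208 rows; edging pick-up 82 stitches.

Stitches: 103 × 27/26 = 106.96 → 107.
Rows: 220 × 35/37 = 208.11 → 208.
edging pick-up: 79 × 27/26 = 82.04 → 82.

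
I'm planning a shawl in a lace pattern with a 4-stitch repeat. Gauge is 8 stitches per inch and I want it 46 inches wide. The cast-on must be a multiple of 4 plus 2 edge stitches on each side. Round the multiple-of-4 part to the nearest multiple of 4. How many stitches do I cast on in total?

8 / 1 = 8 sts per inch.
46 × 8 = 368.00 sts.
Less 4 edge sts → 364.00 for the repeat.
Nearest multiple of 4: 364.
Add back 4 edge sts → 368.

368 stitches.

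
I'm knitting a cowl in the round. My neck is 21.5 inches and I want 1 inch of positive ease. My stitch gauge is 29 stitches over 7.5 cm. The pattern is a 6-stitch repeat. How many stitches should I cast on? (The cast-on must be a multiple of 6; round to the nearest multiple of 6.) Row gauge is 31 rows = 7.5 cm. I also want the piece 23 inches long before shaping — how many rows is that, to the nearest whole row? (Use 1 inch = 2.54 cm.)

Finished = 21.5 + 1 = 22.5 inches.
22.5 inches × 2.54 = 57.15 cm.
29/7.5 = 3.867 sts per cm; 57.15 × 3.867 = 220.98 sts.
Nearest multiple of 6 → 222.
23 inches = 58.42 cm; × 4.133 = 241.47 → 241 rows.

Cast on 222 stitches; work 241 rows.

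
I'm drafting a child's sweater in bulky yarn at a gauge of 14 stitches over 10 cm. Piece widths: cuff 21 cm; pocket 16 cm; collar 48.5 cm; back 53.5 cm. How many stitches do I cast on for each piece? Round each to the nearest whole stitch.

Rate = 14/10 = 1.4 sts per cm.
cuff: 21 × 1.4 = 29.40 → 29.
pocket: 16 × 1.4 = 22.40 → 22.
collar: 48.5 × 1.4 = 67.90 → 68.
back: 53.5 × 1.4 = 74.90 → 75.

cuff 29; pocket 22; collar 68; back 75.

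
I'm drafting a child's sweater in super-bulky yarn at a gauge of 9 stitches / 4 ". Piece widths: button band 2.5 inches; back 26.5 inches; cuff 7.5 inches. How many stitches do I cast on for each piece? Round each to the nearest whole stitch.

Rate = 9/4 = 2.25 sts per in.
button band: 2.5 × 2.25 = 5.62 → 6.
back: 26.5 × 2.25 = 59.62 → 60.
cuff: 7.5 × 2.25 = 16.88 → 17.

button band 6; back 60; cuff 17.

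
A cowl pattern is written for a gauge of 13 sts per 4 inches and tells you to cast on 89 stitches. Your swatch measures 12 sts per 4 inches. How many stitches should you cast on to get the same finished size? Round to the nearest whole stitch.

Scale factor = 12 / 13 = 0.923.
89 × 12 / 13 = 82.15 sts.
→ 82 sts.

82 stitches.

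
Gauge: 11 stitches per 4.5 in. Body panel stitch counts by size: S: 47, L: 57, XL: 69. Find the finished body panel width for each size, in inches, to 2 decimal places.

11/4.5 = 2.444 sts per in.
S: 47 / 2.444 = 19.227 → 19.23 in.
L: 57 / 2.444 = 23.318 → 23.32 in.
XL: 69 / 2.444 = 28.227 → 28.23 in.

S 19.23 inches; L 23.32 inches; XL 28.23 inches.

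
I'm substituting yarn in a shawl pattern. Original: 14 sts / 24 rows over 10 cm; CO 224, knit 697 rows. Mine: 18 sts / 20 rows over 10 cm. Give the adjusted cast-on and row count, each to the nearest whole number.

Cast on 288 stitches; work 581 rows.

Stitches: 224 × 18/14 = 288.00 → 288.
Rows: 697 × 20/24 = 580.83 → 581.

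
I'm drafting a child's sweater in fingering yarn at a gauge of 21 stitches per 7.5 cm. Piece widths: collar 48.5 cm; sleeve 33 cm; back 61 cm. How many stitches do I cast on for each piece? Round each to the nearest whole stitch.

Rate = 21/7.5 = 2.8 sts per cm.
collar: 48.5 × 2.8 = 135.80 → 136.
sleeve: 33 × 2.8 = 92.40 → 92.
back: 61 × 2.8 = 170.80 → 171.

collar 136; sleeve 92; back 171.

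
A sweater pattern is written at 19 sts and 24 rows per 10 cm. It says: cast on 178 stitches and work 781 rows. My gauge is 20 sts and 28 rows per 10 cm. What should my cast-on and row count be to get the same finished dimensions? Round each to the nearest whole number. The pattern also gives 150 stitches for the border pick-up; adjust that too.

Stitches: 178 × 20/19 = 187.37 → 187.
Rows: 781 × 28/24 = 911.17 → 911.
border pick-up: 150 × 20/19 = 157.89 → 158.

Cast on 187 stitches; work 911 rows; border pick-up 158 stitches.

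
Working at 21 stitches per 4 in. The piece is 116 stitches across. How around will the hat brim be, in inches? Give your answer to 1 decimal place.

22.1 inches.

21 stitches / 4 inch = 5.25 stitches per inch.
116 / 5.25 = 22.10 inches.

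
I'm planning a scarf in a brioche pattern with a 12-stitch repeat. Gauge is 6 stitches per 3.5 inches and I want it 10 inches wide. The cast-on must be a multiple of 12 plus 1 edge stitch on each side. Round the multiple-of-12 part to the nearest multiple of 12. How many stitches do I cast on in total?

14 stitches.

6 / 3.5 = 1.714 sts per inch.
10 × 1.714 = 17.14 sts.
Less 2 edge sts → 15.14 for the repeat.
Nearest multiple of 12: 12.
Add back 2 edge sts → 14.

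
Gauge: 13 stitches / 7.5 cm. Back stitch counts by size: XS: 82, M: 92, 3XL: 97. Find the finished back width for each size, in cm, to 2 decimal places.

13/7.5 = 1.733 sts per cm.
XS: 82 / 1.733 = 47.308 → 47.31 cm.
M: 92 / 1.733 = 53.077 → 53.08 cm.
3XL: 97 / 1.733 = 55.962 → 55.96 cm.

XS 47.31 cm; M 53.08 cm; 3XL 55.96 cm.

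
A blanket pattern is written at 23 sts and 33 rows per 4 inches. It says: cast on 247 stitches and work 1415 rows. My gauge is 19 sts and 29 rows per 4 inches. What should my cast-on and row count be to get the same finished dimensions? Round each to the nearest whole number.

Stitches: 247 × 19/23 = 204.04 → 204.
Rows: 1415 × 29/33 = 1243.48 → 1243.

Cast on 204 stitches; work 1243 rows.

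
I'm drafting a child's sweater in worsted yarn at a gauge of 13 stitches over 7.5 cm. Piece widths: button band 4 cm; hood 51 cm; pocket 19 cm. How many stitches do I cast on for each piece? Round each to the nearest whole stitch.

button band 7; hood 88; pocket 33.

Rate = 13/7.5 = 1.733 sts per cm.
button band: 4 × 1.733 = 6.93 → 7.
hood: 51 × 1.733 = 88.40 → 88.
pocket: 19 × 1.733 = 32.93 → 33.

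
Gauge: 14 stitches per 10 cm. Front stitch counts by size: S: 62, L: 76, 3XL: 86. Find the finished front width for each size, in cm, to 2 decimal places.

14/10 = 1.4 sts per cm.
S: 62 / 1.4 = 44.286 → 44.29 cm.
L: 76 / 1.4 = 54.286 → 54.29 cm.
3XL: 86 / 1.4 = 61.429 → 61.43 cm.

S 44.29 cm; L 54.29 cm; 3XL 61.43 cm.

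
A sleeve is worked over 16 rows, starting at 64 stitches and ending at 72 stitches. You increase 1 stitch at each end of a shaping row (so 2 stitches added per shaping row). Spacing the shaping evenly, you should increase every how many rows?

Stitches to add: |72 − 64| = 8.
Shaping rows needed: 8 / 2 = 4.
16 rows / 4 = every 4 rows.

Increase every 4th row.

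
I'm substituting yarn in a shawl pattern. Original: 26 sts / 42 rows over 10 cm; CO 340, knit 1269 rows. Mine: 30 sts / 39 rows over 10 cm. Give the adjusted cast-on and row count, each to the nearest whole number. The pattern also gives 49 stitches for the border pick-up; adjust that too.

Stitches: 340 × 30/26 = 392.31 → 392.
Rows: 1269 × 39/42 = 1178.36 → 1178.
border pick-up: 49 × 30/26 = 56.54 → 57.

Cast on 392 stitches; work 1178 rows; border pick-up 57 stitches.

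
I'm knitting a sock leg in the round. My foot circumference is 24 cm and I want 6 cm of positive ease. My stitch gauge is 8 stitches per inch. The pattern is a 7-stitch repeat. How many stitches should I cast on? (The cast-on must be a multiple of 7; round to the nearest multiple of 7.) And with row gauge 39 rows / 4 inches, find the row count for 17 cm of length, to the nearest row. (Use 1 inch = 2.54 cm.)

Finished = 24 + 6 = 30 cm.
30 cm × 1/2.54 = 11.81 inches.
8/1 = 8 sts per in; 11.81 × 8 = 94.49 sts.
Nearest multiple of 7 → 91.
17 cm = 6.69 inches; × 9.75 = 65.26 → 65 rows.

Cast on 91 stitches; work 65 rows.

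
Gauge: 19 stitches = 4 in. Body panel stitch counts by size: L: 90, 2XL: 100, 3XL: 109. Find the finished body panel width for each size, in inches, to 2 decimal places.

19/4 = 4.75 sts per in.
L: 90 / 4.75 = 18.947 → 18.95 in.
2XL: 100 / 4.75 = 21.053 → 21.05 in.
3XL: 109 / 4.75 = 22.947 → 22.95 in.

L 18.95 inches; 2XL 21.05 inches; 3XL 22.95 inches.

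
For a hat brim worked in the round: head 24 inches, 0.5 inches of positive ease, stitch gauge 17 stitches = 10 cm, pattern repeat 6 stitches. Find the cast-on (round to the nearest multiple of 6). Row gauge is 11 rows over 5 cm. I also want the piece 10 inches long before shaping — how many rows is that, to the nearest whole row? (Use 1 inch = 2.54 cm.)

Finished = 24 + 0.5 = 24.5 inches.
24.5 inches × 2.54 = 62.23 cm.
17/10 = 1.7 sts per cm; 62.23 × 1.7 = 105.79 sts.
Nearest multiple of 6 → 108.
10 inches = 25.40 cm; × 2.2 = 55.88 → 56 rows.

Cast on 108 stitches; work 56 rows.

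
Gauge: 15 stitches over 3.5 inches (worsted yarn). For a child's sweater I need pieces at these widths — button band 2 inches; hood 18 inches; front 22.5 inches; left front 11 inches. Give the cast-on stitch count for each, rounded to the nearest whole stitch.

button band 9; hood 77; front 96; left front 47.

Rate = 15/3.5 = 4.286 sts per in.
button band: 2 × 4.286 = 8.57 → 9.
hood: 18 × 4.286 = 77.14 → 77.
front: 22.5 × 4.286 = 96.43 → 96.
left front: 11 × 4.286 = 47.14 → 47.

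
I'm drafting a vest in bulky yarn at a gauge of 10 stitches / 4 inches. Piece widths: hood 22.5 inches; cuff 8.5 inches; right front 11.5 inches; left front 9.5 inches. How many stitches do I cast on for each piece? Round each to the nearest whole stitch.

hood 56; cuff 21; right front 29; left front 24.

Rate = 10/4 = 2.5 sts per in.
hood: 22.5 × 2.5 = 56.25 → 56.
cuff: 8.5 × 2.5 = 21.25 → 21.
right front: 11.5 × 2.5 = 28.75 → 29.
left front: 9.5 × 2.5 = 23.75 → 24.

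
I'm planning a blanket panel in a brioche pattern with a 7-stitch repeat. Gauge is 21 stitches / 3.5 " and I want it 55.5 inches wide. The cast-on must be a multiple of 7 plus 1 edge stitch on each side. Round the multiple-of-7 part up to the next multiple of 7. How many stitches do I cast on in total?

21 / 3.5 = 6 sts per inch.
55.5 × 6 = 333.00 sts.
Less 2 edge sts → 331.00 for the repeat.
Next multiple of 7: 336.
Add back 2 edge sts → 338.

Cast on 338 stitches.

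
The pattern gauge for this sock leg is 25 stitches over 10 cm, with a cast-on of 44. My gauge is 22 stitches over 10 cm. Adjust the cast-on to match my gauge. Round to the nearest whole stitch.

CO 39 sts.

Scale factor = 22 / 25 = 0.880.
44 × 22 / 25 = 38.72 sts.
→ 39 sts.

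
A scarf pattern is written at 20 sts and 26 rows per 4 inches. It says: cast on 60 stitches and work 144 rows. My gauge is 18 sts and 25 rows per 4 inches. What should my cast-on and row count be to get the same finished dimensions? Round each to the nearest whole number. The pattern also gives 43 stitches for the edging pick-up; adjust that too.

Stitches: 60 × 18/20 = 54.00 → 54.
Rows: 144 × 25/26 = 138.46 → 138.
edging pick-up: 43 × 18/20 = 38.70 → 39.

Cast on 54 stitches; work 138 rows; edging pick-up 39 stitches.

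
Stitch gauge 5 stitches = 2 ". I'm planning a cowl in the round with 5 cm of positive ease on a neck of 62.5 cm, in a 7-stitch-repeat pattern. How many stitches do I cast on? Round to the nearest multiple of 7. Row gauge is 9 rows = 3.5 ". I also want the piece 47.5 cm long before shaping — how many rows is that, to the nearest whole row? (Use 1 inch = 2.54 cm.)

Cast on 63 stitches; work 48 rows.

Finished = 62.5 + 5 = 67.5 cm.
67.5 cm × 1/2.54 = 26.57 inches.
5/2 = 2.5 sts per in; 26.57 × 2.5 = 66.44 sts.
Nearest multiple of 7 → 63.
47.5 cm = 18.70 inches; × 2.571 = 48.09 → 48 rows.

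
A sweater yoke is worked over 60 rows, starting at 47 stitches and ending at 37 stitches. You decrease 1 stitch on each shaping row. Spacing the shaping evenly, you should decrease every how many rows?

Decrease every 6th row.

Stitches to remove: |37 − 47| = 10.
Shaping rows needed: 10 / 1 = 10.
60 rows / 10 = every 6 rows.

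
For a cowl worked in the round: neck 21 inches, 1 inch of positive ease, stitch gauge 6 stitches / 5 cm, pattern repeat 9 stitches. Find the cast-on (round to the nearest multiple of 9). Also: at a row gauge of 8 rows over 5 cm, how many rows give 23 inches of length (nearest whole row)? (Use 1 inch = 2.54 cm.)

Cast on 63 stitches; work 93 rows.

Finished = 21 + 1 = 22 inches.
22 inches × 2.54 = 55.88 cm.
6/5 = 1.2 sts per cm; 55.88 × 1.2 = 67.06 sts.
Nearest multiple of 9 → 63.
23 inches = 58.42 cm; × 1.6 = 93.47 → 93 rows.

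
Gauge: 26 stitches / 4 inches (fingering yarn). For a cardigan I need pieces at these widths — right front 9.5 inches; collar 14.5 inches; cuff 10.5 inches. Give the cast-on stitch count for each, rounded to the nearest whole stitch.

Rate = 26/4 = 6.5 sts per in.
right front: 9.5 × 6.5 = 61.75 → 62.
collar: 14.5 × 6.5 = 94.25 → 94.
cuff: 10.5 × 6.5 = 68.25 → 68.

right front 62; collar 94; cuff 68.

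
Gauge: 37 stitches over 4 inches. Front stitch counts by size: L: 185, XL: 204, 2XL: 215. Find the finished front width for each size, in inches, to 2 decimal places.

L 20.00 inches; XL 22.05 inches; 2XL 23.24 inches.

37/4 = 9.25 sts per in.
L: 185 / 9.25 = 20.000 → 20.00 in.
XL: 204 / 9.25 = 22.054 → 22.05 in.
2XL: 215 / 9.25 = 23.243 → 23.24 in.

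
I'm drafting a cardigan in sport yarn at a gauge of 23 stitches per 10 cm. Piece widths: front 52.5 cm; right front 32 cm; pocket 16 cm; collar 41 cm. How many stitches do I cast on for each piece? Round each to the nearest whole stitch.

Rate = 23/10 = 2.3 sts per cm.
front: 52.5 × 2.3 = 120.75 → 121.
right front: 32 × 2.3 = 73.60 → 74.
pocket: 16 × 2.3 = 36.80 → 37.
collar: 41 × 2.3 = 94.30 → 94.

front 121; right front 74; pocket 37; collar 94.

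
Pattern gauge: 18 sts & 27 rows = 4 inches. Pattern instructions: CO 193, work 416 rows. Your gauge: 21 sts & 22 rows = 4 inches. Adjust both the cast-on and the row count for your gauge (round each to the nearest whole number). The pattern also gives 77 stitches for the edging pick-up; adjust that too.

Cast on 225 stitches; work 339 rows; edging pick-up 90 stitches.

Stitches: 193 × 21/18 = 225.17 → 225.
Rows: 416 × 22/27 = 338.96 → 339.
edging pick-up: 77 × 21/18 = 89.83 → 90.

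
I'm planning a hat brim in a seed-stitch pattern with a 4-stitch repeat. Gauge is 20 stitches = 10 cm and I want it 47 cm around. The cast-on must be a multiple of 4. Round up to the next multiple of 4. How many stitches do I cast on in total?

Cast on 96 stitches.

20 / 10 = 2 sts per cm.
47 × 2 = 94.00 sts.
Next multiple of 4: 96.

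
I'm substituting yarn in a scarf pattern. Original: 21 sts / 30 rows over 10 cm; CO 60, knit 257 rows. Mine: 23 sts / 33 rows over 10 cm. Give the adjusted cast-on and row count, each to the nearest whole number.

Cast on 66 stitches; work 283 rows.

Stitches: 60 × 23/21 = 65.71 → 66.
Rows: 257 × 33/30 = 282.70 → 283.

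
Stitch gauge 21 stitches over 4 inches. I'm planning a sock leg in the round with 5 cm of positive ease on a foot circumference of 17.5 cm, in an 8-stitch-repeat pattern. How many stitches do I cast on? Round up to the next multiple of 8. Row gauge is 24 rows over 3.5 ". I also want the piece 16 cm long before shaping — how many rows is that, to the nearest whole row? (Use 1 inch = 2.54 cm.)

Cast on 48 stitches; work 43 rows.

Finished = 17.5 + 5 = 22.5 cm.
22.5 cm × 1/2.54 = 8.86 inches.
21/4 = 5.25 sts per in; 8.86 × 5.25 = 46.51 sts.
Next multiple of 8 → 48.
16 cm = 6.30 inches; × 6.857 = 43.19 → 43 rows.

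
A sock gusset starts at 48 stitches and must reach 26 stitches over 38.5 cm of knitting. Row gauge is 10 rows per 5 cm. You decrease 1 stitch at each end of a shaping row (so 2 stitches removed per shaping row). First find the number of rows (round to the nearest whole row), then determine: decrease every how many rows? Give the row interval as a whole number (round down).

Decrease every 7th row.

Rows = 38.5 × 2 = 77.0 → 77 rows.
Stitches to remove: 22 → 11 shaping rows (at 2 st each).
77 / 11 = 7.00 → every 7 rows.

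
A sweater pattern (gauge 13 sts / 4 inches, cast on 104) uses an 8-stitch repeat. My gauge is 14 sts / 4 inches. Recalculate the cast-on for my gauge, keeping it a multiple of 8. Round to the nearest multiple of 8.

104 × 14 / 13 = 112.00.
Nearest multiple of 8: 112.

CO 112 sts.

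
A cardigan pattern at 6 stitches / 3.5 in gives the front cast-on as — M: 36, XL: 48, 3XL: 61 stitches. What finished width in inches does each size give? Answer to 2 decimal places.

6/3.5 = 1.714 sts per in.
M: 36 / 1.714 = 21.000 → 21.00 in.
XL: 48 / 1.714 = 28.000 → 28.00 in.
3XL: 61 / 1.714 = 35.583 → 35.58 in.

M 21.00 inches; XL 28.00 inches; 3XL 35.58 inches.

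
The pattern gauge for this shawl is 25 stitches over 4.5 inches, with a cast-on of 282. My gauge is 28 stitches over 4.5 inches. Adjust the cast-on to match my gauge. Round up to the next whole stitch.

Scale factor = 28 / 25 = 1.120.
282 × 28 / 25 = 315.84 sts.
→ 316 sts.

CO 316 sts.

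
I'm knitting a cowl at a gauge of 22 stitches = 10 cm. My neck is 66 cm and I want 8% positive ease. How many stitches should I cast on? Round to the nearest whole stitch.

Finished = 66 × 1.08 = 71.28 cm.
22 / 10 = 2.2 sts per cm.
71.28 × 2.2 = 156.82 sts.
→ 157 sts.

CO 157 sts.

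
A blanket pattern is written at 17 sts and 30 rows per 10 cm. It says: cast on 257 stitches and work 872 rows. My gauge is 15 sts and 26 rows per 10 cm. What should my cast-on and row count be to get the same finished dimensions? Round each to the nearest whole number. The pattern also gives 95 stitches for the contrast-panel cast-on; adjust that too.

Cast on 227 stitches; work 756 rows; contrast-panel cast-on 84 stitches.

Stitches: 257 × 15/17 = 226.76 → 227.
Rows: 872 × 26/30 = 755.73 → 756.
contrast-panel cast-on: 95 × 15/17 = 83.82 → 84.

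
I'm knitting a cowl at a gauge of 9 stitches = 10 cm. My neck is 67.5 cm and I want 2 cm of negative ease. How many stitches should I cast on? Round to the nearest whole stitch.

Cast on 59 stitches.

Finished = 67.5 − 2 = 65.5 cm.
9 / 10 = 0.9 sts per cm.
65.50 × 0.9 = 58.95 sts.
→ 59 sts.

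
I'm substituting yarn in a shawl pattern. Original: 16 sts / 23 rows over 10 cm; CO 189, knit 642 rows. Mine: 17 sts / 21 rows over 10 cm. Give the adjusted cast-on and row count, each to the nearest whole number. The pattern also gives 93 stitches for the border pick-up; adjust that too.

Cast on 201 stitches; work 586 rows; border pick-up 99 stitches.

Stitches: 189 × 17/16 = 200.81 → 201.
Rows: 642 × 21/23 = 586.17 → 586.
border pick-up: 93 × 17/16 = 98.81 → 99.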